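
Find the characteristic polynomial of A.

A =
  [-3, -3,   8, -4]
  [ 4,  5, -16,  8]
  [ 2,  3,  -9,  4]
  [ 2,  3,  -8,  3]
x^4 + 4*x^3 + 6*x^2 + 4*x + 1

Expanding det(x·I − A) (e.g. by cofactor expansion or by noting that A is similar to its Jordan form J, which has the same characteristic polynomial as A) gives
  χ_A(x) = x^4 + 4*x^3 + 6*x^2 + 4*x + 1
which factors as (x + 1)^4. The eigenvalues (with algebraic multiplicities) are λ = -1 with multiplicity 4.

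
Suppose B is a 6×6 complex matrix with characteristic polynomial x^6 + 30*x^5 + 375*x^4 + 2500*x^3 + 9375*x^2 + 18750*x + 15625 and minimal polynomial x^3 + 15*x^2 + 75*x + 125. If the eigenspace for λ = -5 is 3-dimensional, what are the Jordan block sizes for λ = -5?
Block sizes for λ = -5: [3, 2, 1]

Step 1 — from the characteristic polynomial, algebraic multiplicity of λ = -5 is 6. From dim ker(B − (-5)·I) = 3, there are exactly 3 Jordan blocks for λ = -5.
Step 2 — from the minimal polynomial, the factor (x + 5)^3 tells us the largest block for λ = -5 has size 3.
Step 3 — with total size 6, 3 blocks, and largest block 3, the block sizes (in nonincreasing order) are [3, 2, 1].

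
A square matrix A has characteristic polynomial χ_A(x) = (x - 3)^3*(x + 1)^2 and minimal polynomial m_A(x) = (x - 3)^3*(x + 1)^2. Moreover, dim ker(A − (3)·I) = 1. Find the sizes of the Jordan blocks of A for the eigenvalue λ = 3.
Block sizes for λ = 3: [3]

Step 1 — from the characteristic polynomial, algebraic multiplicity of λ = 3 is 3. From dim ker(A − (3)·I) = 1, there are exactly 1 Jordan blocks for λ = 3.
Step 2 — from the minimal polynomial, the factor (x − 3)^3 tells us the largest block for λ = 3 has size 3.
Step 3 — with total size 3, 1 blocks, and largest block 3, the block sizes (in nonincreasing order) are [3].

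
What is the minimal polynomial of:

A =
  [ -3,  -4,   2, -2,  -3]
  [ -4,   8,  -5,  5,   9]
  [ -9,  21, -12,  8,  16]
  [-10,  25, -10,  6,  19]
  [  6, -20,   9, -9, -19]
x^3 + 12*x^2 + 48*x + 64

The characteristic polynomial is χ_A(x) = (x + 4)^5, so the eigenvalues are known. The minimal polynomial is
  m_A(x) = Π_λ (x − λ)^{k_λ}
where k_λ is the size of the *largest* Jordan block for λ (equivalently, the smallest k with (A − λI)^k v = 0 for every generalised eigenvector v of λ).

  λ = -4: largest Jordan block has size 3, contributing (x + 4)^3

So m_A(x) = (x + 4)^3 = x^3 + 12*x^2 + 48*x + 64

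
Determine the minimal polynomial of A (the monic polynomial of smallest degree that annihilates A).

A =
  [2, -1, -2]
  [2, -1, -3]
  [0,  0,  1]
x^3 - 2*x^2 + x

The characteristic polynomial is χ_A(x) = x*(x - 1)^2, so the eigenvalues are known. The minimal polynomial is
  m_A(x) = Π_λ (x − λ)^{k_λ}
where k_λ is the size of the *largest* Jordan block for λ (equivalently, the smallest k with (A − λI)^k v = 0 for every generalised eigenvector v of λ).

  λ = 0: largest Jordan block has size 1, contributing (x − 0)
  λ = 1: largest Jordan block has size 2, contributing (x − 1)^2

So m_A(x) = x*(x - 1)^2 = x^3 - 2*x^2 + x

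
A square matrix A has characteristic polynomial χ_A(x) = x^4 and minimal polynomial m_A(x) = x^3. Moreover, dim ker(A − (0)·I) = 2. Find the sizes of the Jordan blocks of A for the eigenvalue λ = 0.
Block sizes for λ = 0: [3, 1]

Step 1 — from the characteristic polynomial, algebraic multiplicity of λ = 0 is 4. From dim ker(A − (0)·I) = 2, there are exactly 2 Jordan blocks for λ = 0.
Step 2 — from the minimal polynomial, the factor (x − 0)^3 tells us the largest block for λ = 0 has size 3.
Step 3 — with total size 4, 2 blocks, and largest block 3, the block sizes (in nonincreasing order) are [3, 1].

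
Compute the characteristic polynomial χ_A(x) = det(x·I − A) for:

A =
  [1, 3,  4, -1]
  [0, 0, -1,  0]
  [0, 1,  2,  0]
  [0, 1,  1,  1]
x^4 - 4*x^3 + 6*x^2 - 4*x + 1

Expanding det(x·I − A) (e.g. by cofactor expansion or by noting that A is similar to its Jordan form J, which has the same characteristic polynomial as A) gives
  χ_A(x) = x^4 - 4*x^3 + 6*x^2 - 4*x + 1
which factors as (x - 1)^4. The eigenvalues (with algebraic multiplicities) are λ = 1 with multiplicity 4.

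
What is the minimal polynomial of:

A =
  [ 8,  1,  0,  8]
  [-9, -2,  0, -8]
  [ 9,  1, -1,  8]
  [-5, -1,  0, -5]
x^3 - x^2 - 5*x - 3

The characteristic polynomial is χ_A(x) = (x - 3)*(x + 1)^3, so the eigenvalues are known. The minimal polynomial is
  m_A(x) = Π_λ (x − λ)^{k_λ}
where k_λ is the size of the *largest* Jordan block for λ (equivalently, the smallest k with (A − λI)^k v = 0 for every generalised eigenvector v of λ).

  λ = -1: largest Jordan block has size 2, contributing (x + 1)^2
  λ = 3: largest Jordan block has size 1, contributing (x − 3)

So m_A(x) = (x - 3)*(x + 1)^2 = x^3 - x^2 - 5*x - 3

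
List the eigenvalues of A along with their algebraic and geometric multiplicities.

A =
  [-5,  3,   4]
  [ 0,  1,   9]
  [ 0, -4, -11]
λ = -5: alg = 3, geom = 1

Step 1 — factor the characteristic polynomial to read off the algebraic multiplicities:
  χ_A(x) = (x + 5)^3

Step 2 — compute geometric multiplicities via the rank-nullity identity g(λ) = n − rank(A − λI):
  rank(A − (-5)·I) = 2, so dim ker(A − (-5)·I) = n − 2 = 1

Summary:
  λ = -5: algebraic multiplicity = 3, geometric multiplicity = 1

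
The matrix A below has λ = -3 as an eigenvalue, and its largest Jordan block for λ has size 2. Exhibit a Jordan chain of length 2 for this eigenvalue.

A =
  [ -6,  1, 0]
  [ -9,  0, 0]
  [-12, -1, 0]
A Jordan chain for λ = -3 of length 2:
v_1 = (-5, -15, -25)ᵀ
v_2 = (2, 1, 0)ᵀ

Let N = A − (-3)·I. We want v_2 with N^2 v_2 = 0 but N^1 v_2 ≠ 0; then v_{j-1} := N · v_j for j = 2, …, 2.

Pick v_2 = (2, 1, 0)ᵀ.
Then v_1 = N · v_2 = (-5, -15, -25)ᵀ.

Sanity check: (A − (-3)·I) v_1 = (0, 0, 0)ᵀ = 0. ✓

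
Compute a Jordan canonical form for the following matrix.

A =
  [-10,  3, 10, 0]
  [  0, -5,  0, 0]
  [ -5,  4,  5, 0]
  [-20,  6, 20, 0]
J_2(-5) ⊕ J_1(0) ⊕ J_1(0)

The characteristic polynomial is
  det(x·I − A) = x^4 + 10*x^3 + 25*x^2 = x^2*(x + 5)^2

Eigenvalues and multiplicities (the geometric multiplicity of λ is n − rank(A − λI), which equals the number of Jordan blocks for λ):
  λ = -5: algebraic multiplicity = 2, geometric multiplicity = 1
  λ = 0: algebraic multiplicity = 2, geometric multiplicity = 2

Determining the block sizes for each eigenvalue:
  λ = -5: one block (gm = 1), so the single block has size am = 2 → block sizes [2]
  λ = 0: gm = am = 2, so every block has size 1 → block sizes [1, 1]

Assembling the blocks gives a Jordan form
J =
  [-5,  1, 0, 0]
  [ 0, -5, 0, 0]
  [ 0,  0, 0, 0]
  [ 0,  0, 0, 0]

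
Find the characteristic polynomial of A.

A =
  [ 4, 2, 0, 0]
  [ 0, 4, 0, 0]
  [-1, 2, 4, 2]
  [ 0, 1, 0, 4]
x^4 - 16*x^3 + 96*x^2 - 256*x + 256

Expanding det(x·I − A) (e.g. by cofactor expansion or by noting that A is similar to its Jordan form J, which has the same characteristic polynomial as A) gives
  χ_A(x) = x^4 - 16*x^3 + 96*x^2 - 256*x + 256
which factors as (x - 4)^4. The eigenvalues (with algebraic multiplicities) are λ = 4 with multiplicity 4.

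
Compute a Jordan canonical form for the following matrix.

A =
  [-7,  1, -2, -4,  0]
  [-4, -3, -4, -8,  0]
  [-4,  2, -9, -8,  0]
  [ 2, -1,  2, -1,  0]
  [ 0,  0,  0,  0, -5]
J_2(-5) ⊕ J_1(-5) ⊕ J_1(-5) ⊕ J_1(-5)

The characteristic polynomial is
  det(x·I − A) = x^5 + 25*x^4 + 250*x^3 + 1250*x^2 + 3125*x + 3125 = (x + 5)^5

Eigenvalues and multiplicities (the geometric multiplicity of λ is n − rank(A − λI), which equals the number of Jordan blocks for λ):
  λ = -5: algebraic multiplicity = 5, geometric multiplicity = 4

Determining the block sizes for each eigenvalue:
  λ = -5: 4 blocks summing to 5 forces exactly one block of size 2 and the rest size 1 → block sizes [2, 1, 1, 1]

Assembling the blocks gives a Jordan form
J =
  [-5,  1,  0,  0,  0]
  [ 0, -5,  0,  0,  0]
  [ 0,  0, -5,  0,  0]
  [ 0,  0,  0, -5,  0]
  [ 0,  0,  0,  0, -5]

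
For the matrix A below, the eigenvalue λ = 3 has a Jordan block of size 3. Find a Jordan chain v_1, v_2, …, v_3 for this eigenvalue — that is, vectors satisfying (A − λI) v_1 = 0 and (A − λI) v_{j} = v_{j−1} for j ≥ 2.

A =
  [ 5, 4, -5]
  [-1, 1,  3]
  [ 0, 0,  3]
A Jordan chain for λ = 3 of length 3:
v_1 = (2, -1, 0)ᵀ
v_2 = (-5, 3, 0)ᵀ
v_3 = (0, 0, 1)ᵀ

Let N = A − (3)·I. We want v_3 with N^3 v_3 = 0 but N^2 v_3 ≠ 0; then v_{j-1} := N · v_j for j = 3, …, 2.

Pick v_3 = (0, 0, 1)ᵀ.
Then v_2 = N · v_3 = (-5, 3, 0)ᵀ.
Then v_1 = N · v_2 = (2, -1, 0)ᵀ.

Sanity check: (A − (3)·I) v_1 = (0, 0, 0)ᵀ = 0. ✓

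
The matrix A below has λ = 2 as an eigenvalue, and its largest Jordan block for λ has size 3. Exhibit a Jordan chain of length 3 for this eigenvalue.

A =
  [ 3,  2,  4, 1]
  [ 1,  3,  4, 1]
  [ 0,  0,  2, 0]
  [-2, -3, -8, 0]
A Jordan chain for λ = 2 of length 3:
v_1 = (1, 0, 0, -1)ᵀ
v_2 = (1, 1, 0, -2)ᵀ
v_3 = (1, 0, 0, 0)ᵀ

Let N = A − (2)·I. We want v_3 with N^3 v_3 = 0 but N^2 v_3 ≠ 0; then v_{j-1} := N · v_j for j = 3, …, 2.

Pick v_3 = (1, 0, 0, 0)ᵀ.
Then v_2 = N · v_3 = (1, 1, 0, -2)ᵀ.
Then v_1 = N · v_2 = (1, 0, 0, -1)ᵀ.

Sanity check: (A − (2)·I) v_1 = (0, 0, 0, 0)ᵀ = 0. ✓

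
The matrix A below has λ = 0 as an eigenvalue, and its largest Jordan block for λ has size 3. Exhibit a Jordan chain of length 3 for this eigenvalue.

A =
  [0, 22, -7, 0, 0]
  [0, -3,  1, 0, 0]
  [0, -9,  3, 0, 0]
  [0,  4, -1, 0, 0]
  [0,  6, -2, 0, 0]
A Jordan chain for λ = 0 of length 3:
v_1 = (-3, 0, 0, -3, 0)ᵀ
v_2 = (22, -3, -9, 4, 6)ᵀ
v_3 = (0, 1, 0, 0, 0)ᵀ

Let N = A − (0)·I. We want v_3 with N^3 v_3 = 0 but N^2 v_3 ≠ 0; then v_{j-1} := N · v_j for j = 3, …, 2.

Pick v_3 = (0, 1, 0, 0, 0)ᵀ.
Then v_2 = N · v_3 = (22, -3, -9, 4, 6)ᵀ.
Then v_1 = N · v_2 = (-3, 0, 0, -3, 0)ᵀ.

Sanity check: (A − (0)·I) v_1 = (0, 0, 0, 0, 0)ᵀ = 0. ✓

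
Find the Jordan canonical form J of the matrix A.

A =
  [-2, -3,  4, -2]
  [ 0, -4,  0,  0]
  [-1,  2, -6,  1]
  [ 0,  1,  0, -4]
J_2(-4) ⊕ J_2(-4)

The characteristic polynomial is
  det(x·I − A) = x^4 + 16*x^3 + 96*x^2 + 256*x + 256 = (x + 4)^4

Eigenvalues and multiplicities (the geometric multiplicity of λ is n − rank(A − λI), which equals the number of Jordan blocks for λ):
  λ = -4: algebraic multiplicity = 4, geometric multiplicity = 2

Determining the block sizes for each eigenvalue:
  λ = -4: with am = 4 and gm = 2, the partition is not yet determined (e.g. several partitions of 4 into 2 parts exist). Let N = A − (-4)·I. Computing rank(N^1) = 2, rank(N^2) = 0; the number of blocks of size ≥ j is rank(N^{j−1}) − rank(N^j), giving [2, 2]. So we have 2 block(s) of size 2 → block sizes [2, 2]

Assembling the blocks gives a Jordan form
J =
  [-4,  1,  0,  0]
  [ 0, -4,  0,  0]
  [ 0,  0, -4,  1]
  [ 0,  0,  0, -4]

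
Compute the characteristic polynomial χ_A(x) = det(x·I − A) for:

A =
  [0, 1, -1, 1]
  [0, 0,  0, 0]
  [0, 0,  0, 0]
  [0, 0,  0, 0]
x^4

Expanding det(x·I − A) (e.g. by cofactor expansion or by noting that A is similar to its Jordan form J, which has the same characteristic polynomial as A) gives
  χ_A(x) = x^4
which factors as x^4. The eigenvalues (with algebraic multiplicities) are λ = 0 with multiplicity 4.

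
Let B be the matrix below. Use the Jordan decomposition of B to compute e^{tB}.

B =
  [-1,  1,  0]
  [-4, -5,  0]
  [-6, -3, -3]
e^{tB} =
  [2*t*exp(-3*t) + exp(-3*t), t*exp(-3*t), 0]
  [-4*t*exp(-3*t), -2*t*exp(-3*t) + exp(-3*t), 0]
  [-6*t*exp(-3*t), -3*t*exp(-3*t), exp(-3*t)]

Strategy: write B = P · J · P⁻¹ where J is a Jordan canonical form, so e^{tB} = P · e^{tJ} · P⁻¹, and e^{tJ} can be computed block-by-block.

B has Jordan form
J =
  [-3,  1,  0]
  [ 0, -3,  0]
  [ 0,  0, -3]
(up to reordering of blocks).

Per-block formulas:
  For a 1×1 block at λ = -3: exp(t · [-3]) = [e^(-3t)].
  For a 2×2 Jordan block J_2(-3): exp(t · J_2(-3)) = e^(-3t)·(I + t·N), where N is the 2×2 nilpotent shift.

After assembling e^{tJ} and conjugating by P, we get:

e^{tB} =
  [2*t*exp(-3*t) + exp(-3*t), t*exp(-3*t), 0]
  [-4*t*exp(-3*t), -2*t*exp(-3*t) + exp(-3*t), 0]
  [-6*t*exp(-3*t), -3*t*exp(-3*t), exp(-3*t)]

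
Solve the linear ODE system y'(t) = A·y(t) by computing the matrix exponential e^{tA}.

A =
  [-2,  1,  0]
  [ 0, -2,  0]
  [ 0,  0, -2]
e^{tA} =
  [exp(-2*t), t*exp(-2*t), 0]
  [0, exp(-2*t), 0]
  [0, 0, exp(-2*t)]

Strategy: write A = P · J · P⁻¹ where J is a Jordan canonical form, so e^{tA} = P · e^{tJ} · P⁻¹, and e^{tJ} can be computed block-by-block.

A has Jordan form
J =
  [-2,  1,  0]
  [ 0, -2,  0]
  [ 0,  0, -2]
(up to reordering of blocks).

Per-block formulas:
  For a 2×2 Jordan block J_2(-2): exp(t · J_2(-2)) = e^(-2t)·(I + t·N), where N is the 2×2 nilpotent shift.
  For a 1×1 block at λ = -2: exp(t · [-2]) = [e^(-2t)].

After assembling e^{tJ} and conjugating by P, we get:

e^{tA} =
  [exp(-2*t), t*exp(-2*t), 0]
  [0, exp(-2*t), 0]
  [0, 0, exp(-2*t)]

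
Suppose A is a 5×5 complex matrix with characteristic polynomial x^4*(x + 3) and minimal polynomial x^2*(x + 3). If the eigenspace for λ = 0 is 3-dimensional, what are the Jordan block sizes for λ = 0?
Block sizes for λ = 0: [2, 1, 1]

Step 1 — from the characteristic polynomial, algebraic multiplicity of λ = 0 is 4. From dim ker(A − (0)·I) = 3, there are exactly 3 Jordan blocks for λ = 0.
Step 2 — from the minimal polynomial, the factor (x − 0)^2 tells us the largest block for λ = 0 has size 2.
Step 3 — with total size 4, 3 blocks, and largest block 2, the block sizes (in nonincreasing order) are [2, 1, 1].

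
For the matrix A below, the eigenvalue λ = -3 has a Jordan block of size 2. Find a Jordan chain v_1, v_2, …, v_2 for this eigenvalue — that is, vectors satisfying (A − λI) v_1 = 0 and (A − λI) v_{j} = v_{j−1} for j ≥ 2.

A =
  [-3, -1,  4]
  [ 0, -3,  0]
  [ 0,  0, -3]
A Jordan chain for λ = -3 of length 2:
v_1 = (-1, 0, 0)ᵀ
v_2 = (0, 1, 0)ᵀ

Let N = A − (-3)·I. We want v_2 with N^2 v_2 = 0 but N^1 v_2 ≠ 0; then v_{j-1} := N · v_j for j = 2, …, 2.

Pick v_2 = (0, 1, 0)ᵀ.
Then v_1 = N · v_2 = (-1, 0, 0)ᵀ.

Sanity check: (A − (-3)·I) v_1 = (0, 0, 0)ᵀ = 0. ✓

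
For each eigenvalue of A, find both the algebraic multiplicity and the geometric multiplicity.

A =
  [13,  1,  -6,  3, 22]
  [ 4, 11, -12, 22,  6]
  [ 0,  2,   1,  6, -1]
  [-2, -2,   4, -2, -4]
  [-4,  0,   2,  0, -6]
λ = 3: alg = 3, geom = 2; λ = 4: alg = 2, geom = 2

Step 1 — factor the characteristic polynomial to read off the algebraic multiplicities:
  χ_A(x) = (x - 4)^2*(x - 3)^3

Step 2 — compute geometric multiplicities via the rank-nullity identity g(λ) = n − rank(A − λI):
  rank(A − (3)·I) = 3, so dim ker(A − (3)·I) = n − 3 = 2
  rank(A − (4)·I) = 3, so dim ker(A − (4)·I) = n − 3 = 2

Summary:
  λ = 3: algebraic multiplicity = 3, geometric multiplicity = 2
  λ = 4: algebraic multiplicity = 2, geometric multiplicity = 2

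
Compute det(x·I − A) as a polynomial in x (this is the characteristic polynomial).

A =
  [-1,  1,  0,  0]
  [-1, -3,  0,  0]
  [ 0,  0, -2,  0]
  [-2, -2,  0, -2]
x^4 + 8*x^3 + 24*x^2 + 32*x + 16

Expanding det(x·I − A) (e.g. by cofactor expansion or by noting that A is similar to its Jordan form J, which has the same characteristic polynomial as A) gives
  χ_A(x) = x^4 + 8*x^3 + 24*x^2 + 32*x + 16
which factors as (x + 2)^4. The eigenvalues (with algebraic multiplicities) are λ = -2 with multiplicity 4.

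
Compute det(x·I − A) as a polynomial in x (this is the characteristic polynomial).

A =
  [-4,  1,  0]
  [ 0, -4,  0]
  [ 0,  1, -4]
x^3 + 12*x^2 + 48*x + 64

Expanding det(x·I − A) (e.g. by cofactor expansion or by noting that A is similar to its Jordan form J, which has the same characteristic polynomial as A) gives
  χ_A(x) = x^3 + 12*x^2 + 48*x + 64
which factors as (x + 4)^3. The eigenvalues (with algebraic multiplicities) are λ = -4 with multiplicity 3.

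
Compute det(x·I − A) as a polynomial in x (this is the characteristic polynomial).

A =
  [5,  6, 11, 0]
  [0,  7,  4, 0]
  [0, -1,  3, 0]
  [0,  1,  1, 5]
x^4 - 20*x^3 + 150*x^2 - 500*x + 625

Expanding det(x·I − A) (e.g. by cofactor expansion or by noting that A is similar to its Jordan form J, which has the same characteristic polynomial as A) gives
  χ_A(x) = x^4 - 20*x^3 + 150*x^2 - 500*x + 625
which factors as (x - 5)^4. The eigenvalues (with algebraic multiplicities) are λ = 5 with multiplicity 4.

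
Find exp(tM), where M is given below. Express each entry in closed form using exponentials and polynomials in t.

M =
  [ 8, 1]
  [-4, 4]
e^{tM} =
  [2*t*exp(6*t) + exp(6*t), t*exp(6*t)]
  [-4*t*exp(6*t), -2*t*exp(6*t) + exp(6*t)]

Strategy: write M = P · J · P⁻¹ where J is a Jordan canonical form, so e^{tM} = P · e^{tJ} · P⁻¹, and e^{tJ} can be computed block-by-block.

M has Jordan form
J =
  [6, 1]
  [0, 6]
(up to reordering of blocks).

Per-block formulas:
  For a 2×2 Jordan block J_2(6): exp(t · J_2(6)) = e^(6t)·(I + t·N), where N is the 2×2 nilpotent shift.

After assembling e^{tJ} and conjugating by P, we get:

e^{tM} =
  [2*t*exp(6*t) + exp(6*t), t*exp(6*t)]
  [-4*t*exp(6*t), -2*t*exp(6*t) + exp(6*t)]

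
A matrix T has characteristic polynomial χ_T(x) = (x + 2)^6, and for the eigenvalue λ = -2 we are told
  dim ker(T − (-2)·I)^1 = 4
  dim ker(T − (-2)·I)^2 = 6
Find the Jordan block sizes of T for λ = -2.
Block sizes for λ = -2: [2, 2, 1, 1]

From the dimensions of kernels of powers, the number of Jordan blocks of size at least j is d_j − d_{j−1} where d_j = dim ker(N^j) (with d_0 = 0). Computing the differences gives [4, 2].
The number of blocks of size exactly k is (#blocks of size ≥ k) − (#blocks of size ≥ k + 1), so the partition is: 2 block(s) of size 1, 2 block(s) of size 2.
In nonincreasing order the block sizes are [2, 2, 1, 1].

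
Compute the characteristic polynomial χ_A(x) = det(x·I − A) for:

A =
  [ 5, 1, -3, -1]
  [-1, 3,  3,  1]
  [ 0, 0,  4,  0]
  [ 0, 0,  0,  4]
x^4 - 16*x^3 + 96*x^2 - 256*x + 256

Expanding det(x·I − A) (e.g. by cofactor expansion or by noting that A is similar to its Jordan form J, which has the same characteristic polynomial as A) gives
  χ_A(x) = x^4 - 16*x^3 + 96*x^2 - 256*x + 256
which factors as (x - 4)^4. The eigenvalues (with algebraic multiplicities) are λ = 4 with multiplicity 4.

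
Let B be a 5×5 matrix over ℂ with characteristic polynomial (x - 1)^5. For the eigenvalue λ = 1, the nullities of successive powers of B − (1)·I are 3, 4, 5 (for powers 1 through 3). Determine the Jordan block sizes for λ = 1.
Block sizes for λ = 1: [3, 1, 1]

From the dimensions of kernels of powers, the number of Jordan blocks of size at least j is d_j − d_{j−1} where d_j = dim ker(N^j) (with d_0 = 0). Computing the differences gives [3, 1, 1].
The number of blocks of size exactly k is (#blocks of size ≥ k) − (#blocks of size ≥ k + 1), so the partition is: 2 block(s) of size 1, 1 block(s) of size 3.
In nonincreasing order the block sizes are [3, 1, 1].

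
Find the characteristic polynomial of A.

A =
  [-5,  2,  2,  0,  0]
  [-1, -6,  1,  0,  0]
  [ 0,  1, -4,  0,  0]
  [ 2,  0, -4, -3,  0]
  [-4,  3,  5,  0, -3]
x^5 + 21*x^4 + 174*x^3 + 710*x^2 + 1425*x + 1125

Expanding det(x·I − A) (e.g. by cofactor expansion or by noting that A is similar to its Jordan form J, which has the same characteristic polynomial as A) gives
  χ_A(x) = x^5 + 21*x^4 + 174*x^3 + 710*x^2 + 1425*x + 1125
which factors as (x + 3)^2*(x + 5)^3. The eigenvalues (with algebraic multiplicities) are λ = -5 with multiplicity 3, λ = -3 with multiplicity 2.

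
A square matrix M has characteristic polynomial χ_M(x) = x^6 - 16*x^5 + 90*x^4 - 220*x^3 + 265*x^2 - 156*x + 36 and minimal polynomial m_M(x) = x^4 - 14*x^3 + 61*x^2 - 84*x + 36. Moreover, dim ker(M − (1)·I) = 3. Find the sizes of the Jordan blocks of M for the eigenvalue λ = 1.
Block sizes for λ = 1: [2, 1, 1]

Step 1 — from the characteristic polynomial, algebraic multiplicity of λ = 1 is 4. From dim ker(M − (1)·I) = 3, there are exactly 3 Jordan blocks for λ = 1.
Step 2 — from the minimal polynomial, the factor (x − 1)^2 tells us the largest block for λ = 1 has size 2.
Step 3 — with total size 4, 3 blocks, and largest block 2, the block sizes (in nonincreasing order) are [2, 1, 1].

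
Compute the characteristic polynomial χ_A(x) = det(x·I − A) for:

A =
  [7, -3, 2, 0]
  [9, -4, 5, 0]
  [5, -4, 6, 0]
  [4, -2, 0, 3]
x^4 - 12*x^3 + 54*x^2 - 108*x + 81

Expanding det(x·I − A) (e.g. by cofactor expansion or by noting that A is similar to its Jordan form J, which has the same characteristic polynomial as A) gives
  χ_A(x) = x^4 - 12*x^3 + 54*x^2 - 108*x + 81
which factors as (x - 3)^4. The eigenvalues (with algebraic multiplicities) are λ = 3 with multiplicity 4.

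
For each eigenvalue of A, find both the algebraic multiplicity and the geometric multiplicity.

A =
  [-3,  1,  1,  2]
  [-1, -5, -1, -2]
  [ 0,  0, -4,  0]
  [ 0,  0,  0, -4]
λ = -4: alg = 4, geom = 3

Step 1 — factor the characteristic polynomial to read off the algebraic multiplicities:
  χ_A(x) = (x + 4)^4

Step 2 — compute geometric multiplicities via the rank-nullity identity g(λ) = n − rank(A − λI):
  rank(A − (-4)·I) = 1, so dim ker(A − (-4)·I) = n − 1 = 3

Summary:
  λ = -4: algebraic multiplicity = 4, geometric multiplicity = 3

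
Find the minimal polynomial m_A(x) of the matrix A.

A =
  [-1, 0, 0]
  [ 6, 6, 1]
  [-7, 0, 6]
x^3 - 11*x^2 + 24*x + 36

The characteristic polynomial is χ_A(x) = (x - 6)^2*(x + 1), so the eigenvalues are known. The minimal polynomial is
  m_A(x) = Π_λ (x − λ)^{k_λ}
where k_λ is the size of the *largest* Jordan block for λ (equivalently, the smallest k with (A − λI)^k v = 0 for every generalised eigenvector v of λ).

  λ = -1: largest Jordan block has size 1, contributing (x + 1)
  λ = 6: largest Jordan block has size 2, contributing (x − 6)^2

So m_A(x) = (x - 6)^2*(x + 1) = x^3 - 11*x^2 + 24*x + 36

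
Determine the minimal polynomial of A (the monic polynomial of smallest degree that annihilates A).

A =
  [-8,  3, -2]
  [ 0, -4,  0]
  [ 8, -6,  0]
x^2 + 8*x + 16

The characteristic polynomial is χ_A(x) = (x + 4)^3, so the eigenvalues are known. The minimal polynomial is
  m_A(x) = Π_λ (x − λ)^{k_λ}
where k_λ is the size of the *largest* Jordan block for λ (equivalently, the smallest k with (A − λI)^k v = 0 for every generalised eigenvector v of λ).

  λ = -4: largest Jordan block has size 2, contributing (x + 4)^2

So m_A(x) = (x + 4)^2 = x^2 + 8*x + 16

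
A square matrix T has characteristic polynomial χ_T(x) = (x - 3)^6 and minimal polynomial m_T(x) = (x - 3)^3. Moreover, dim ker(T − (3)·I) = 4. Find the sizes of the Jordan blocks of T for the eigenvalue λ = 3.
Block sizes for λ = 3: [3, 1, 1, 1]

Step 1 — from the characteristic polynomial, algebraic multiplicity of λ = 3 is 6. From dim ker(T − (3)·I) = 4, there are exactly 4 Jordan blocks for λ = 3.
Step 2 — from the minimal polynomial, the factor (x − 3)^3 tells us the largest block for λ = 3 has size 3.
Step 3 — with total size 6, 4 blocks, and largest block 3, the block sizes (in nonincreasing order) are [3, 1, 1, 1].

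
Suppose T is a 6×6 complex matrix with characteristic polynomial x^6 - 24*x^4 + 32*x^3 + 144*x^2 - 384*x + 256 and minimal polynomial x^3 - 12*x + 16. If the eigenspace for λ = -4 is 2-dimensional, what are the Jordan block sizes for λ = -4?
Block sizes for λ = -4: [1, 1]

Step 1 — from the characteristic polynomial, algebraic multiplicity of λ = -4 is 2. From dim ker(T − (-4)·I) = 2, there are exactly 2 Jordan blocks for λ = -4.
Step 2 — from the minimal polynomial, the factor (x + 4) tells us the largest block for λ = -4 has size 1.
Step 3 — with total size 2, 2 blocks, and largest block 1, the block sizes (in nonincreasing order) are [1, 1].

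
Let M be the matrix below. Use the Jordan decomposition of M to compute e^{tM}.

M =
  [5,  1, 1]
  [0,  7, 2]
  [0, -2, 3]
e^{tM} =
  [exp(5*t), t*exp(5*t), t*exp(5*t)]
  [0, 2*t*exp(5*t) + exp(5*t), 2*t*exp(5*t)]
  [0, -2*t*exp(5*t), -2*t*exp(5*t) + exp(5*t)]

Strategy: write M = P · J · P⁻¹ where J is a Jordan canonical form, so e^{tM} = P · e^{tJ} · P⁻¹, and e^{tJ} can be computed block-by-block.

M has Jordan form
J =
  [5, 1, 0]
  [0, 5, 0]
  [0, 0, 5]
(up to reordering of blocks).

Per-block formulas:
  For a 2×2 Jordan block J_2(5): exp(t · J_2(5)) = e^(5t)·(I + t·N), where N is the 2×2 nilpotent shift.
  For a 1×1 block at λ = 5: exp(t · [5]) = [e^(5t)].

After assembling e^{tJ} and conjugating by P, we get:

e^{tM} =
  [exp(5*t), t*exp(5*t), t*exp(5*t)]
  [0, 2*t*exp(5*t) + exp(5*t), 2*t*exp(5*t)]
  [0, -2*t*exp(5*t), -2*t*exp(5*t) + exp(5*t)]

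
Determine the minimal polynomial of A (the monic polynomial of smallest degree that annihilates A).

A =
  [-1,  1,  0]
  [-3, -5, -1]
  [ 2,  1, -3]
x^3 + 9*x^2 + 27*x + 27

The characteristic polynomial is χ_A(x) = (x + 3)^3, so the eigenvalues are known. The minimal polynomial is
  m_A(x) = Π_λ (x − λ)^{k_λ}
where k_λ is the size of the *largest* Jordan block for λ (equivalently, the smallest k with (A − λI)^k v = 0 for every generalised eigenvector v of λ).

  λ = -3: largest Jordan block has size 3, contributing (x + 3)^3

So m_A(x) = (x + 3)^3 = x^3 + 9*x^2 + 27*x + 27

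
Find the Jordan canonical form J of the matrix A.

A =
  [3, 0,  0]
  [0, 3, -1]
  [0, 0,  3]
J_2(3) ⊕ J_1(3)

The characteristic polynomial is
  det(x·I − A) = x^3 - 9*x^2 + 27*x - 27 = (x - 3)^3

Eigenvalues and multiplicities (the geometric multiplicity of λ is n − rank(A − λI), which equals the number of Jordan blocks for λ):
  λ = 3: algebraic multiplicity = 3, geometric multiplicity = 2

Determining the block sizes for each eigenvalue:
  λ = 3: 2 blocks summing to 3 forces exactly one block of size 2 and the rest size 1 → block sizes [2, 1]

Assembling the blocks gives a Jordan form
J =
  [3, 1, 0]
  [0, 3, 0]
  [0, 0, 3]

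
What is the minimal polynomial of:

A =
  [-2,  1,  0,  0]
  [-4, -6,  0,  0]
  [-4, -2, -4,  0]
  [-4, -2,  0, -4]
x^2 + 8*x + 16

The characteristic polynomial is χ_A(x) = (x + 4)^4, so the eigenvalues are known. The minimal polynomial is
  m_A(x) = Π_λ (x − λ)^{k_λ}
where k_λ is the size of the *largest* Jordan block for λ (equivalently, the smallest k with (A − λI)^k v = 0 for every generalised eigenvector v of λ).

  λ = -4: largest Jordan block has size 2, contributing (x + 4)^2

So m_A(x) = (x + 4)^2 = x^2 + 8*x + 16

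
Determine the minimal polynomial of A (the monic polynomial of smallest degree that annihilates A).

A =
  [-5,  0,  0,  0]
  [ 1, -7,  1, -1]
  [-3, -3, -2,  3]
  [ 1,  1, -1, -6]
x^3 + 15*x^2 + 75*x + 125

The characteristic polynomial is χ_A(x) = (x + 5)^4, so the eigenvalues are known. The minimal polynomial is
  m_A(x) = Π_λ (x − λ)^{k_λ}
where k_λ is the size of the *largest* Jordan block for λ (equivalently, the smallest k with (A − λI)^k v = 0 for every generalised eigenvector v of λ).

  λ = -5: largest Jordan block has size 3, contributing (x + 5)^3

So m_A(x) = (x + 5)^3 = x^3 + 15*x^2 + 75*x + 125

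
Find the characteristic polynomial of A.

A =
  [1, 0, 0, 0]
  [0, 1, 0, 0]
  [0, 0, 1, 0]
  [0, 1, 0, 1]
x^4 - 4*x^3 + 6*x^2 - 4*x + 1

Expanding det(x·I − A) (e.g. by cofactor expansion or by noting that A is similar to its Jordan form J, which has the same characteristic polynomial as A) gives
  χ_A(x) = x^4 - 4*x^3 + 6*x^2 - 4*x + 1
which factors as (x - 1)^4. The eigenvalues (with algebraic multiplicities) are λ = 1 with multiplicity 4.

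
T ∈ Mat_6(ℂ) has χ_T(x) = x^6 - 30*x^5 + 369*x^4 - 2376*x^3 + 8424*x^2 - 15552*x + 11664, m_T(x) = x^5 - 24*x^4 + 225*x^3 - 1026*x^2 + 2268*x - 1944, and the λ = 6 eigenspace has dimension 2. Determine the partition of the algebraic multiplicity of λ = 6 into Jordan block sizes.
Block sizes for λ = 6: [3, 1]

Step 1 — from the characteristic polynomial, algebraic multiplicity of λ = 6 is 4. From dim ker(T − (6)·I) = 2, there are exactly 2 Jordan blocks for λ = 6.
Step 2 — from the minimal polynomial, the factor (x − 6)^3 tells us the largest block for λ = 6 has size 3.
Step 3 — with total size 4, 2 blocks, and largest block 3, the block sizes (in nonincreasing order) are [3, 1].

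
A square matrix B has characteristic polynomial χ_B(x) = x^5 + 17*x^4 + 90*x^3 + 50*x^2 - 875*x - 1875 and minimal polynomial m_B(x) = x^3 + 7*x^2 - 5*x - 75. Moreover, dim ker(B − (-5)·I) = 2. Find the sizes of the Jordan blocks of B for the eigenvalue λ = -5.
Block sizes for λ = -5: [2, 2]

Step 1 — from the characteristic polynomial, algebraic multiplicity of λ = -5 is 4. From dim ker(B − (-5)·I) = 2, there are exactly 2 Jordan blocks for λ = -5.
Step 2 — from the minimal polynomial, the factor (x + 5)^2 tells us the largest block for λ = -5 has size 2.
Step 3 — with total size 4, 2 blocks, and largest block 2, the block sizes (in nonincreasing order) are [2, 2].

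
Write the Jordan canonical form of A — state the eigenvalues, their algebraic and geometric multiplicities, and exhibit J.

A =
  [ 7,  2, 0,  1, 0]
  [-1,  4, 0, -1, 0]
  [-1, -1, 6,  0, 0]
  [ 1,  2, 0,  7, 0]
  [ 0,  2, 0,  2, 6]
J_2(6) ⊕ J_2(6) ⊕ J_1(6)

The characteristic polynomial is
  det(x·I − A) = x^5 - 30*x^4 + 360*x^3 - 2160*x^2 + 6480*x - 7776 = (x - 6)^5

Eigenvalues and multiplicities (the geometric multiplicity of λ is n − rank(A − λI), which equals the number of Jordan blocks for λ):
  λ = 6: algebraic multiplicity = 5, geometric multiplicity = 3

Determining the block sizes for each eigenvalue:
  λ = 6: with am = 5 and gm = 3, the partition is not yet determined (e.g. several partitions of 5 into 3 parts exist). Let N = A − (6)·I. Computing rank(N^1) = 2, rank(N^2) = 0; the number of blocks of size ≥ j is rank(N^{j−1}) − rank(N^j), giving [3, 2]. So we have 2 block(s) of size 2, 1 block(s) of size 1 → block sizes [2, 2, 1]

Assembling the blocks gives a Jordan form
J =
  [6, 1, 0, 0, 0]
  [0, 6, 0, 0, 0]
  [0, 0, 6, 1, 0]
  [0, 0, 0, 6, 0]
  [0, 0, 0, 0, 6]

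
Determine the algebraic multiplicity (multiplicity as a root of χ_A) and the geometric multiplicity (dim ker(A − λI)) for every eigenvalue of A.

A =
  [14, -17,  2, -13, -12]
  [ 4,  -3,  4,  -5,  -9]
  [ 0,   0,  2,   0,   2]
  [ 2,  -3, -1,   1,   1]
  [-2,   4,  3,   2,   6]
λ = 4: alg = 5, geom = 2

Step 1 — factor the characteristic polynomial to read off the algebraic multiplicities:
  χ_A(x) = (x - 4)^5

Step 2 — compute geometric multiplicities via the rank-nullity identity g(λ) = n − rank(A − λI):
  rank(A − (4)·I) = 3, so dim ker(A − (4)·I) = n − 3 = 2

Summary:
  λ = 4: algebraic multiplicity = 5, geometric multiplicity = 2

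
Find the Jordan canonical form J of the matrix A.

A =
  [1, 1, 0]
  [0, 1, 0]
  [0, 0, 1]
J_2(1) ⊕ J_1(1)

The characteristic polynomial is
  det(x·I − A) = x^3 - 3*x^2 + 3*x - 1 = (x - 1)^3

Eigenvalues and multiplicities (the geometric multiplicity of λ is n − rank(A − λI), which equals the number of Jordan blocks for λ):
  λ = 1: algebraic multiplicity = 3, geometric multiplicity = 2

Determining the block sizes for each eigenvalue:
  λ = 1: 2 blocks summing to 3 forces exactly one block of size 2 and the rest size 1 → block sizes [2, 1]

Assembling the blocks gives a Jordan form
J =
  [1, 1, 0]
  [0, 1, 0]
  [0, 0, 1]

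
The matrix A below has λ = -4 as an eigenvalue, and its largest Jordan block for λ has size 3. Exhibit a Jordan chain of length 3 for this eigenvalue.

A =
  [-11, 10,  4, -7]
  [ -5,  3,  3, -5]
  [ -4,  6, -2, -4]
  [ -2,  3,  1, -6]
A Jordan chain for λ = -4 of length 3:
v_1 = (-3, -2, -2, -1)ᵀ
v_2 = (-7, -5, -4, -2)ᵀ
v_3 = (1, 0, 0, 0)ᵀ

Let N = A − (-4)·I. We want v_3 with N^3 v_3 = 0 but N^2 v_3 ≠ 0; then v_{j-1} := N · v_j for j = 3, …, 2.

Pick v_3 = (1, 0, 0, 0)ᵀ.
Then v_2 = N · v_3 = (-7, -5, -4, -2)ᵀ.
Then v_1 = N · v_2 = (-3, -2, -2, -1)ᵀ.

Sanity check: (A − (-4)·I) v_1 = (0, 0, 0, 0)ᵀ = 0. ✓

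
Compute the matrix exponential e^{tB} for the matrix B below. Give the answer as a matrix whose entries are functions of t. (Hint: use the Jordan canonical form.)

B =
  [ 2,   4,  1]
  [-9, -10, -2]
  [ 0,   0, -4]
e^{tB} =
  [6*t*exp(-4*t) + exp(-4*t), 4*t*exp(-4*t), -t^2*exp(-4*t) + t*exp(-4*t)]
  [-9*t*exp(-4*t), -6*t*exp(-4*t) + exp(-4*t), 3*t^2*exp(-4*t)/2 - 2*t*exp(-4*t)]
  [0, 0, exp(-4*t)]

Strategy: write B = P · J · P⁻¹ where J is a Jordan canonical form, so e^{tB} = P · e^{tJ} · P⁻¹, and e^{tJ} can be computed block-by-block.

B has Jordan form
J =
  [-4,  1,  0]
  [ 0, -4,  1]
  [ 0,  0, -4]
(up to reordering of blocks).

Per-block formulas:
  For a 3×3 Jordan block J_3(-4): exp(t · J_3(-4)) = e^(-4t)·(I + t·N + (t^2/2)·N^2), where N is the 3×3 nilpotent shift.

After assembling e^{tJ} and conjugating by P, we get:

e^{tB} =
  [6*t*exp(-4*t) + exp(-4*t), 4*t*exp(-4*t), -t^2*exp(-4*t) + t*exp(-4*t)]
  [-9*t*exp(-4*t), -6*t*exp(-4*t) + exp(-4*t), 3*t^2*exp(-4*t)/2 - 2*t*exp(-4*t)]
  [0, 0, exp(-4*t)]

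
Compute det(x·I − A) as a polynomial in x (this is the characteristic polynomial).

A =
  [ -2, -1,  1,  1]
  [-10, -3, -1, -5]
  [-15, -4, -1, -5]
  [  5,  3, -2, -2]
x^4 + 8*x^3 + 24*x^2 + 32*x + 16

Expanding det(x·I − A) (e.g. by cofactor expansion or by noting that A is similar to its Jordan form J, which has the same characteristic polynomial as A) gives
  χ_A(x) = x^4 + 8*x^3 + 24*x^2 + 32*x + 16
which factors as (x + 2)^4. The eigenvalues (with algebraic multiplicities) are λ = -2 with multiplicity 4.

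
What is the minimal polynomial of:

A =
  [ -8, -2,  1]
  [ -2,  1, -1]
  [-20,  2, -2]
x^3 + 9*x^2 + 24*x + 16

The characteristic polynomial is χ_A(x) = (x + 1)*(x + 4)^2, so the eigenvalues are known. The minimal polynomial is
  m_A(x) = Π_λ (x − λ)^{k_λ}
where k_λ is the size of the *largest* Jordan block for λ (equivalently, the smallest k with (A − λI)^k v = 0 for every generalised eigenvector v of λ).

  λ = -4: largest Jordan block has size 2, contributing (x + 4)^2
  λ = -1: largest Jordan block has size 1, contributing (x + 1)

So m_A(x) = (x + 1)*(x + 4)^2 = x^3 + 9*x^2 + 24*x + 16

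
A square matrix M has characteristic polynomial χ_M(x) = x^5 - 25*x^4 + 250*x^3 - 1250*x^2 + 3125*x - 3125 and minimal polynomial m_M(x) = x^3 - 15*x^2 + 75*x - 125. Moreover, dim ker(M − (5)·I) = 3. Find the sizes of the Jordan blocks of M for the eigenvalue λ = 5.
Block sizes for λ = 5: [3, 1, 1]

Step 1 — from the characteristic polynomial, algebraic multiplicity of λ = 5 is 5. From dim ker(M − (5)·I) = 3, there are exactly 3 Jordan blocks for λ = 5.
Step 2 — from the minimal polynomial, the factor (x − 5)^3 tells us the largest block for λ = 5 has size 3.
Step 3 — with total size 5, 3 blocks, and largest block 3, the block sizes (in nonincreasing order) are [3, 1, 1].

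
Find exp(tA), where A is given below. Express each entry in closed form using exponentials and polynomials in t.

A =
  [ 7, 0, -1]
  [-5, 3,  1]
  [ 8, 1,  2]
e^{tA} =
  [t^2*exp(4*t)/2 + 3*t*exp(4*t) + exp(4*t), -t^2*exp(4*t)/2, -t^2*exp(4*t)/2 - t*exp(4*t)]
  [-t^2*exp(4*t) - 5*t*exp(4*t), t^2*exp(4*t) - t*exp(4*t) + exp(4*t), t^2*exp(4*t) + t*exp(4*t)]
  [3*t^2*exp(4*t)/2 + 8*t*exp(4*t), -3*t^2*exp(4*t)/2 + t*exp(4*t), -3*t^2*exp(4*t)/2 - 2*t*exp(4*t) + exp(4*t)]

Strategy: write A = P · J · P⁻¹ where J is a Jordan canonical form, so e^{tA} = P · e^{tJ} · P⁻¹, and e^{tJ} can be computed block-by-block.

A has Jordan form
J =
  [4, 1, 0]
  [0, 4, 1]
  [0, 0, 4]
(up to reordering of blocks).

Per-block formulas:
  For a 3×3 Jordan block J_3(4): exp(t · J_3(4)) = e^(4t)·(I + t·N + (t^2/2)·N^2), where N is the 3×3 nilpotent shift.

After assembling e^{tJ} and conjugating by P, we get:

e^{tA} =
  [t^2*exp(4*t)/2 + 3*t*exp(4*t) + exp(4*t), -t^2*exp(4*t)/2, -t^2*exp(4*t)/2 - t*exp(4*t)]
  [-t^2*exp(4*t) - 5*t*exp(4*t), t^2*exp(4*t) - t*exp(4*t) + exp(4*t), t^2*exp(4*t) + t*exp(4*t)]
  [3*t^2*exp(4*t)/2 + 8*t*exp(4*t), -3*t^2*exp(4*t)/2 + t*exp(4*t), -3*t^2*exp(4*t)/2 - 2*t*exp(4*t) + exp(4*t)]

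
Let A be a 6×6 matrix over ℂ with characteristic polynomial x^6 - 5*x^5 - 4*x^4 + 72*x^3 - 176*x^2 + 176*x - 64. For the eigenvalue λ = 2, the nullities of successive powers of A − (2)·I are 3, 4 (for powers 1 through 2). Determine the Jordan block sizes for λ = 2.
Block sizes for λ = 2: [2, 1, 1]

From the dimensions of kernels of powers, the number of Jordan blocks of size at least j is d_j − d_{j−1} where d_j = dim ker(N^j) (with d_0 = 0). Computing the differences gives [3, 1].
The number of blocks of size exactly k is (#blocks of size ≥ k) − (#blocks of size ≥ k + 1), so the partition is: 2 block(s) of size 1, 1 block(s) of size 2.
In nonincreasing order the block sizes are [2, 1, 1].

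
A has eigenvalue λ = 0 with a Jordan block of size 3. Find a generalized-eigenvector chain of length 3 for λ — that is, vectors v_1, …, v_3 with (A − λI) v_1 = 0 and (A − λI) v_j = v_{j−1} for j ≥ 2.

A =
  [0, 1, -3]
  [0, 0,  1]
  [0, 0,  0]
A Jordan chain for λ = 0 of length 3:
v_1 = (1, 0, 0)ᵀ
v_2 = (-3, 1, 0)ᵀ
v_3 = (0, 0, 1)ᵀ

Let N = A − (0)·I. We want v_3 with N^3 v_3 = 0 but N^2 v_3 ≠ 0; then v_{j-1} := N · v_j for j = 3, …, 2.

Pick v_3 = (0, 0, 1)ᵀ.
Then v_2 = N · v_3 = (-3, 1, 0)ᵀ.
Then v_1 = N · v_2 = (1, 0, 0)ᵀ.

Sanity check: (A − (0)·I) v_1 = (0, 0, 0)ᵀ = 0. ✓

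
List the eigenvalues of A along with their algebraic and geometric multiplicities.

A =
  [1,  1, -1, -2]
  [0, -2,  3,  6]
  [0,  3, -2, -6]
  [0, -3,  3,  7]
λ = 1: alg = 4, geom = 3

Step 1 — factor the characteristic polynomial to read off the algebraic multiplicities:
  χ_A(x) = (x - 1)^4

Step 2 — compute geometric multiplicities via the rank-nullity identity g(λ) = n − rank(A − λI):
  rank(A − (1)·I) = 1, so dim ker(A − (1)·I) = n − 1 = 3

Summary:
  λ = 1: algebraic multiplicity = 4, geometric multiplicity = 3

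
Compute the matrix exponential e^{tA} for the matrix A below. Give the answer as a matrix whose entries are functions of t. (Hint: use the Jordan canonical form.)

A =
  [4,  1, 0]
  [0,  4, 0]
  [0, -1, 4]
e^{tA} =
  [exp(4*t), t*exp(4*t), 0]
  [0, exp(4*t), 0]
  [0, -t*exp(4*t), exp(4*t)]

Strategy: write A = P · J · P⁻¹ where J is a Jordan canonical form, so e^{tA} = P · e^{tJ} · P⁻¹, and e^{tJ} can be computed block-by-block.

A has Jordan form
J =
  [4, 1, 0]
  [0, 4, 0]
  [0, 0, 4]
(up to reordering of blocks).

Per-block formulas:
  For a 2×2 Jordan block J_2(4): exp(t · J_2(4)) = e^(4t)·(I + t·N), where N is the 2×2 nilpotent shift.
  For a 1×1 block at λ = 4: exp(t · [4]) = [e^(4t)].

After assembling e^{tJ} and conjugating by P, we get:

e^{tA} =
  [exp(4*t), t*exp(4*t), 0]
  [0, exp(4*t), 0]
  [0, -t*exp(4*t), exp(4*t)]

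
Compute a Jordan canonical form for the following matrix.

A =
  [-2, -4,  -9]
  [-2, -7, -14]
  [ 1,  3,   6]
J_3(-1)

The characteristic polynomial is
  det(x·I − A) = x^3 + 3*x^2 + 3*x + 1 = (x + 1)^3

Eigenvalues and multiplicities (the geometric multiplicity of λ is n − rank(A − λI), which equals the number of Jordan blocks for λ):
  λ = -1: algebraic multiplicity = 3, geometric multiplicity = 1

Determining the block sizes for each eigenvalue:
  λ = -1: one block (gm = 1), so the single block has size am = 3 → block sizes [3]

Assembling the blocks gives a Jordan form
J =
  [-1,  1,  0]
  [ 0, -1,  1]
  [ 0,  0, -1]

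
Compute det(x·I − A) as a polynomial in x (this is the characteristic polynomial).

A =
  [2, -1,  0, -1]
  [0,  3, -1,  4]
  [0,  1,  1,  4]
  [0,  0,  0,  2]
x^4 - 8*x^3 + 24*x^2 - 32*x + 16

Expanding det(x·I − A) (e.g. by cofactor expansion or by noting that A is similar to its Jordan form J, which has the same characteristic polynomial as A) gives
  χ_A(x) = x^4 - 8*x^3 + 24*x^2 - 32*x + 16
which factors as (x - 2)^4. The eigenvalues (with algebraic multiplicities) are λ = 2 with multiplicity 4.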